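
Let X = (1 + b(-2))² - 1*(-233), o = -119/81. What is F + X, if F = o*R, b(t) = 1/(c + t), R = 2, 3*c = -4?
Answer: 1867469/8100 ≈ 230.55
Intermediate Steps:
c = -4/3 (c = (⅓)*(-4) = -4/3 ≈ -1.3333)
b(t) = 1/(-4/3 + t)
o = -119/81 (o = -119*1/81 = -119/81 ≈ -1.4691)
X = 23349/100 (X = (1 + 3/(-4 + 3*(-2)))² - 1*(-233) = (1 + 3/(-4 - 6))² + 233 = (1 + 3/(-10))² + 233 = (1 + 3*(-⅒))² + 233 = (1 - 3/10)² + 233 = (7/10)² + 233 = 49/100 + 233 = 23349/100 ≈ 233.49)
F = -238/81 (F = -119/81*2 = -238/81 ≈ -2.9383)
F + X = -238/81 + 23349/100 = 1867469/8100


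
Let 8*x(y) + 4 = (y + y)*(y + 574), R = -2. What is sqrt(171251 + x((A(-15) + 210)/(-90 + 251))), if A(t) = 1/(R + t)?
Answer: 3*sqrt(570787279969)/5474 ≈ 414.05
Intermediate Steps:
A(t) = 1/(-2 + t)
x(y) = -1/2 + y*(574 + y)/4 (x(y) = -1/2 + ((y + y)*(y + 574))/8 = -1/2 + ((2*y)*(574 + y))/8 = -1/2 + (2*y*(574 + y))/8 = -1/2 + y*(574 + y)/4)
sqrt(171251 + x((A(-15) + 210)/(-90 + 251))) = sqrt(171251 + (-1/2 + ((1/(-2 - 15) + 210)/(-90 + 251))**2/4 + 287*((1/(-2 - 15) + 210)/(-90 + 251))/2)) = sqrt(171251 + (-1/2 + ((1/(-17) + 210)/161)**2/4 + 287*((1/(-17) + 210)/161)/2)) = sqrt(171251 + (-1/2 + ((-1/17 + 210)*(1/161))**2/4 + 287*((-1/17 + 210)*(1/161))/2)) = sqrt(171251 + (-1/2 + ((3569/17)*(1/161))**2/4 + 287*((3569/17)*(1/161))/2)) = sqrt(171251 + (-1/2 + (3569/2737)**2/4 + (287/2)*(3569/2737))) = sqrt(171251 + (-1/2 + (1/4)*(12737761/7491169) + 146329/782)) = sqrt(171251 + (-1/2 + 12737761/29964676 + 146329/782)) = sqrt(171251 + 5604790045/29964676) = sqrt(5137085519721/29964676) = 3*sqrt(570787279969)/5474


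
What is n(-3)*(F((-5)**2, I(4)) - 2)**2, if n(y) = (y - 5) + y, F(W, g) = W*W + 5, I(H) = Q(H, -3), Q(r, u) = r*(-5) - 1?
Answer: -4338224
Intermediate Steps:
Q(r, u) = -1 - 5*r (Q(r, u) = -5*r - 1 = -1 - 5*r)
I(H) = -1 - 5*H
F(W, g) = 5 + W**2 (F(W, g) = W**2 + 5 = 5 + W**2)
n(y) = -5 + 2*y (n(y) = (-5 + y) + y = -5 + 2*y)
n(-3)*(F((-5)**2, I(4)) - 2)**2 = (-5 + 2*(-3))*((5 + ((-5)**2)**2) - 2)**2 = (-5 - 6)*((5 + 25**2) - 2)**2 = -11*((5 + 625) - 2)**2 = -11*(630 - 2)**2 = -11*628**2 = -11*394384 = -4338224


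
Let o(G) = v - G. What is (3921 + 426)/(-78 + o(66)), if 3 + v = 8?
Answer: -4347/139 ≈ -31.273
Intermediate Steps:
v = 5 (v = -3 + 8 = 5)
o(G) = 5 - G
(3921 + 426)/(-78 + o(66)) = (3921 + 426)/(-78 + (5 - 1*66)) = 4347/(-78 + (5 - 66)) = 4347/(-78 - 61) = 4347/(-139) = 4347*(-1/139) = -4347/139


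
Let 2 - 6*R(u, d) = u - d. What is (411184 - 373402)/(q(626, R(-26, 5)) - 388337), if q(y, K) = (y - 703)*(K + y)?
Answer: -75564/873925 ≈ -0.086465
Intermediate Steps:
R(u, d) = ⅓ - u/6 + d/6 (R(u, d) = ⅓ - (u - d)/6 = ⅓ + (-u/6 + d/6) = ⅓ - u/6 + d/6)
q(y, K) = (-703 + y)*(K + y)
(411184 - 373402)/(q(626, R(-26, 5)) - 388337) = (411184 - 373402)/((626² - 703*(⅓ - ⅙*(-26) + (⅙)*5) - 703*626 + (⅓ - ⅙*(-26) + (⅙)*5)*626) - 388337) = 37782/((391876 - 703*(⅓ + 13/3 + ⅚) - 440078 + (⅓ + 13/3 + ⅚)*626) - 388337) = 37782/((391876 - 703*11/2 - 440078 + (11/2)*626) - 388337) = 37782/((391876 - 7733/2 - 440078 + 3443) - 388337) = 37782/(-97251/2 - 388337) = 37782/(-873925/2) = 37782*(-2/873925) = -75564/873925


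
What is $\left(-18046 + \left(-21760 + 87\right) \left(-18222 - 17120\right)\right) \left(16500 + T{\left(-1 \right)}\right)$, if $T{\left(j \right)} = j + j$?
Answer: $12636628581760$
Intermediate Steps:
$T{\left(j \right)} = 2 j$
$\left(-18046 + \left(-21760 + 87\right) \left(-18222 - 17120\right)\right) \left(16500 + T{\left(-1 \right)}\right) = \left(-18046 + \left(-21760 + 87\right) \left(-18222 - 17120\right)\right) \left(16500 + 2 \left(-1\right)\right) = \left(-18046 - -765967166\right) \left(16500 - 2\right) = \left(-18046 + 765967166\right) 16498 = 765949120 \cdot 16498 = 12636628581760$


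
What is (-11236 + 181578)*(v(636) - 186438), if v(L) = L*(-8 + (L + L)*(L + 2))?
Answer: 87887166216540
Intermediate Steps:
v(L) = L*(-8 + 2*L*(2 + L)) (v(L) = L*(-8 + (2*L)*(2 + L)) = L*(-8 + 2*L*(2 + L)))
(-11236 + 181578)*(v(636) - 186438) = (-11236 + 181578)*(2*636*(-4 + 636² + 2*636) - 186438) = 170342*(2*636*(-4 + 404496 + 1272) - 186438) = 170342*(2*636*405764 - 186438) = 170342*(516131808 - 186438) = 170342*515945370 = 87887166216540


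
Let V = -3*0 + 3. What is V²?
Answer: 9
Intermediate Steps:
V = 3 (V = 0 + 3 = 3)
V² = 3² = 9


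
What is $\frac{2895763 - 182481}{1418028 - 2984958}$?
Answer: $- \frac{1356641}{783465} \approx -1.7316$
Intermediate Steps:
$\frac{2895763 - 182481}{1418028 - 2984958} = \frac{2713282}{-1566930} = 2713282 \left(- \frac{1}{1566930}\right) = - \frac{1356641}{783465}$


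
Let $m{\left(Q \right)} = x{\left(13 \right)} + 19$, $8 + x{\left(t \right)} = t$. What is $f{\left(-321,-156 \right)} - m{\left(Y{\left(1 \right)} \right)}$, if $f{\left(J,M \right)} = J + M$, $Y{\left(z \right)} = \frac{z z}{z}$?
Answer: $-501$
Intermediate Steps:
$x{\left(t \right)} = -8 + t$
$Y{\left(z \right)} = z$ ($Y{\left(z \right)} = \frac{z^{2}}{z} = z$)
$m{\left(Q \right)} = 24$ ($m{\left(Q \right)} = \left(-8 + 13\right) + 19 = 5 + 19 = 24$)
$f{\left(-321,-156 \right)} - m{\left(Y{\left(1 \right)} \right)} = \left(-321 - 156\right) - 24 = -477 - 24 = -501$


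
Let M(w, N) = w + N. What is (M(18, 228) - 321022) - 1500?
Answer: -322276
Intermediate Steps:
M(w, N) = N + w
(M(18, 228) - 321022) - 1500 = ((228 + 18) - 321022) - 1500 = (246 - 321022) - 1500 = -320776 - 1500 = -322276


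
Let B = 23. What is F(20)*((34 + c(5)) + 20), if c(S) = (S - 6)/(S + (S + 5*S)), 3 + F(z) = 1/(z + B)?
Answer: -241792/1505 ≈ -160.66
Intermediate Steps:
F(z) = -3 + 1/(23 + z) (F(z) = -3 + 1/(z + 23) = -3 + 1/(23 + z))
c(S) = (-6 + S)/(7*S) (c(S) = (-6 + S)/(S + 6*S) = (-6 + S)/((7*S)) = (-6 + S)*(1/(7*S)) = (-6 + S)/(7*S))
F(20)*((34 + c(5)) + 20) = ((-68 - 3*20)/(23 + 20))*((34 + (1/7)*(-6 + 5)/5) + 20) = ((-68 - 60)/43)*((34 + (1/7)*(1/5)*(-1)) + 20) = ((1/43)*(-128))*((34 - 1/35) + 20) = -128*(1189/35 + 20)/43 = -128/43*1889/35 = -241792/1505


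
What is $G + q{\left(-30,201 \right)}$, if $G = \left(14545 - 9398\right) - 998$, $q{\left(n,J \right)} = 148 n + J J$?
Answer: $40110$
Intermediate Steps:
$q{\left(n,J \right)} = J^{2} + 148 n$ ($q{\left(n,J \right)} = 148 n + J^{2} = J^{2} + 148 n$)
$G = 4149$ ($G = 5147 - 998 = 4149$)
$G + q{\left(-30,201 \right)} = 4149 + \left(201^{2} + 148 \left(-30\right)\right) = 4149 + \left(40401 - 4440\right) = 4149 + 35961 = 40110$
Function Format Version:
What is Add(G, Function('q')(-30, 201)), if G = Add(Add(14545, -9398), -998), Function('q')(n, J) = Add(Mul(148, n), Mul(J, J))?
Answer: 40110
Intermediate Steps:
Function('q')(n, J) = Add(Pow(J, 2), Mul(148, n)) (Function('q')(n, J) = Add(Mul(148, n), Pow(J, 2)) = Add(Pow(J, 2), Mul(148, n)))
G = 4149 (G = Add(5147, -998) = 4149)
Add(G, Function('q')(-30, 201)) = Add(4149, Add(Pow(201, 2), Mul(148, -30))) = Add(4149, Add(40401, -4440)) = Add(4149, 35961) = 40110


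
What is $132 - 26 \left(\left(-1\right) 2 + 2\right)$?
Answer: $132$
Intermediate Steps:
$132 - 26 \left(\left(-1\right) 2 + 2\right) = 132 - 26 \left(-2 + 2\right) = 132 - 0 = 132 + 0 = 132$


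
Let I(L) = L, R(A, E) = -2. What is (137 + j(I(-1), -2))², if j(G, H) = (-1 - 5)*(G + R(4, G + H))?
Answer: 24025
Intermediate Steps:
j(G, H) = 12 - 6*G (j(G, H) = (-1 - 5)*(G - 2) = -6*(-2 + G) = 12 - 6*G)
(137 + j(I(-1), -2))² = (137 + (12 - 6*(-1)))² = (137 + (12 + 6))² = (137 + 18)² = 155² = 24025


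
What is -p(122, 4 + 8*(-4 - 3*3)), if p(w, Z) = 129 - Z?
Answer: -229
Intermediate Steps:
-p(122, 4 + 8*(-4 - 3*3)) = -(129 - (4 + 8*(-4 - 3*3))) = -(129 - (4 + 8*(-4 - 9))) = -(129 - (4 + 8*(-13))) = -(129 - (4 - 104)) = -(129 - 1*(-100)) = -(129 + 100) = -1*229 = -229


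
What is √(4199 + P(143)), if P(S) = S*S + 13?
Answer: √24661 ≈ 157.04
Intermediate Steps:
P(S) = 13 + S² (P(S) = S² + 13 = 13 + S²)
√(4199 + P(143)) = √(4199 + (13 + 143²)) = √(4199 + (13 + 20449)) = √(4199 + 20462) = √24661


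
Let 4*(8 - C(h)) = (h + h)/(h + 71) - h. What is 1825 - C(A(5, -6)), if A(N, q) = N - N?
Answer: 1817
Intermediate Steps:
A(N, q) = 0
C(h) = 8 + h/4 - h/(2*(71 + h)) (C(h) = 8 - ((h + h)/(h + 71) - h)/4 = 8 - ((2*h)/(71 + h) - h)/4 = 8 - (2*h/(71 + h) - h)/4 = 8 - (-h + 2*h/(71 + h))/4 = 8 + (h/4 - h/(2*(71 + h))) = 8 + h/4 - h/(2*(71 + h)))
1825 - C(A(5, -6)) = 1825 - (2272 + 0² + 101*0)/(4*(71 + 0)) = 1825 - (2272 + 0 + 0)/(4*71) = 1825 - 2272/(4*71) = 1825 - 1*8 = 1825 - 8 = 1817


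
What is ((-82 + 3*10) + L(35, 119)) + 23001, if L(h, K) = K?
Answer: 23068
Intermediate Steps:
((-82 + 3*10) + L(35, 119)) + 23001 = ((-82 + 3*10) + 119) + 23001 = ((-82 + 30) + 119) + 23001 = (-52 + 119) + 23001 = 67 + 23001 = 23068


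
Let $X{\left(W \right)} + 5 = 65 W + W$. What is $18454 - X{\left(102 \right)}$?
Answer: $11727$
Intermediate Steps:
$X{\left(W \right)} = -5 + 66 W$ ($X{\left(W \right)} = -5 + \left(65 W + W\right) = -5 + 66 W$)
$18454 - X{\left(102 \right)} = 18454 - \left(-5 + 66 \cdot 102\right) = 18454 - \left(-5 + 6732\right) = 18454 - 6727 = 11727$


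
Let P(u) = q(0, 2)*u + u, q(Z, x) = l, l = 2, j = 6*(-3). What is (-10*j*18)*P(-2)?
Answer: -19440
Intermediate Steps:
j = -18
q(Z, x) = 2
P(u) = 3*u (P(u) = 2*u + u = 3*u)
(-10*j*18)*P(-2) = (-10*(-18)*18)*(3*(-2)) = (180*18)*(-6) = 3240*(-6) = -19440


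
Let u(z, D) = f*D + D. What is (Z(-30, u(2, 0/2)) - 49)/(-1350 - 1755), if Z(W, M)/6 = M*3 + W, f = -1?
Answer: 229/3105 ≈ 0.073752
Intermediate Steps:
u(z, D) = 0 (u(z, D) = -D + D = 0)
Z(W, M) = 6*W + 18*M (Z(W, M) = 6*(M*3 + W) = 6*(3*M + W) = 6*(W + 3*M) = 6*W + 18*M)
(Z(-30, u(2, 0/2)) - 49)/(-1350 - 1755) = ((6*(-30) + 18*0) - 49)/(-1350 - 1755) = ((-180 + 0) - 49)/(-3105) = (-180 - 49)*(-1/3105) = -229*(-1/3105) = 229/3105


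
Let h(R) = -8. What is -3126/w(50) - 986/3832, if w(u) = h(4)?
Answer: 187046/479 ≈ 390.49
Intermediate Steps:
w(u) = -8
-3126/w(50) - 986/3832 = -3126/(-8) - 986/3832 = -3126*(-1/8) - 986*1/3832 = 1563/4 - 493/1916 = 187046/479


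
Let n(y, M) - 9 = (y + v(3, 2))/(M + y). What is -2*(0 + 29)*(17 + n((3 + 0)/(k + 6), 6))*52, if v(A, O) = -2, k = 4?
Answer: -4888936/63 ≈ -77602.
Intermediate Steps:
n(y, M) = 9 + (-2 + y)/(M + y) (n(y, M) = 9 + (y - 2)/(M + y) = 9 + (-2 + y)/(M + y))
-2*(0 + 29)*(17 + n((3 + 0)/(k + 6), 6))*52 = -2*(0 + 29)*(17 + (-2 + 9*6 + 10*((3 + 0)/(4 + 6)))/(6 + (3 + 0)/(4 + 6)))*52 = -58*(17 + (-2 + 54 + 10*(3/10))/(6 + 3/10))*52 = -58*(17 + (-2 + 54 + 3)/(63/10))*52 = -58*(17 + (10/63)*55)*52 = -58*(17 + 550/63)*52 = -58*1621/63*52 = -2*47009/63*52 = -94018/63*52 = -4888936/63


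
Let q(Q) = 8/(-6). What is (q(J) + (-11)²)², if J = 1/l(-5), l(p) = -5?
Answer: 128881/9 ≈ 14320.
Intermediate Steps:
J = -⅕ (J = 1/(-5) = -⅕ ≈ -0.20000)
q(Q) = -4/3 (q(Q) = 8*(-⅙) = -4/3)
(q(J) + (-11)²)² = (-4/3 + (-11)²)² = (-4/3 + 121)² = (359/3)² = 128881/9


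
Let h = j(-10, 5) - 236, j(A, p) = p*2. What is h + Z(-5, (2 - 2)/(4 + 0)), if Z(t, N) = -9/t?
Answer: -1121/5 ≈ -224.20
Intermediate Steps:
j(A, p) = 2*p
h = -226 (h = 2*5 - 236 = 10 - 236 = -226)
h + Z(-5, (2 - 2)/(4 + 0)) = -226 - 9/(-5) = -226 - 9*(-1/5) = -226 + 9/5 = -1121/5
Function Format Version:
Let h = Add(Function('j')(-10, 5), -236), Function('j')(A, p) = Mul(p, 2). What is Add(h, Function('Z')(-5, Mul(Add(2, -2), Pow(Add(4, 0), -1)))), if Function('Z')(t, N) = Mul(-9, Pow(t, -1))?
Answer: Rational(-1121, 5) ≈ -224.20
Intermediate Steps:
Function('j')(A, p) = Mul(2, p)
h = -226 (h = Add(Mul(2, 5), -236) = Add(10, -236) = -226)
Add(h, Function('Z')(-5, Mul(Add(2, -2), Pow(Add(4, 0), -1)))) = Add(-226, Mul(-9, Pow(-5, -1))) = Add(-226, Mul(-9, Rational(-1, 5))) = Add(-226, Rational(9, 5)) = Rational(-1121, 5)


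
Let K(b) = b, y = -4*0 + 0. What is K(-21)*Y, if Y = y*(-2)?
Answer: 0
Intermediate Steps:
y = 0 (y = 0 + 0 = 0)
Y = 0 (Y = 0*(-2) = 0)
K(-21)*Y = -21*0 = 0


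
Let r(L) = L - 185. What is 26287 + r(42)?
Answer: 26144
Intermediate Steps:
r(L) = -185 + L
26287 + r(42) = 26287 + (-185 + 42) = 26287 - 143 = 26144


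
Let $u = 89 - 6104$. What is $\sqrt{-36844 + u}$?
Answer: $i \sqrt{42859} \approx 207.02 i$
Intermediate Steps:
$u = -6015$ ($u = 89 - 6104 = -6015$)
$\sqrt{-36844 + u} = \sqrt{-36844 - 6015} = \sqrt{-42859} = i \sqrt{42859}$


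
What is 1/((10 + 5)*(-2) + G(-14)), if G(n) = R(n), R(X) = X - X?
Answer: -1/30 ≈ -0.033333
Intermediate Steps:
R(X) = 0
G(n) = 0
1/((10 + 5)*(-2) + G(-14)) = 1/((10 + 5)*(-2) + 0) = 1/(15*(-2) + 0) = 1/(-30 + 0) = 1/(-30) = -1/30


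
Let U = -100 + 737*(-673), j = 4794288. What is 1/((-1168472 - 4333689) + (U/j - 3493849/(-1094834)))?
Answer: -874824918032/4813424844595518439 ≈ -1.8175e-7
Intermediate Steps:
U = -496101 (U = -100 - 496001 = -496101)
1/((-1168472 - 4333689) + (U/j - 3493849/(-1094834))) = 1/((-1168472 - 4333689) + (-496101/4794288 - 3493849/(-1094834))) = 1/(-5502161 + (-496101*1/4794288 - 3493849*(-1/1094834))) = 1/(-5502161 + (-165367/1598096 + 3493849/1094834)) = 1/(-5502161 + 2701228348713/874824918032) = 1/(-4813424844595518439/874824918032) = -874824918032/4813424844595518439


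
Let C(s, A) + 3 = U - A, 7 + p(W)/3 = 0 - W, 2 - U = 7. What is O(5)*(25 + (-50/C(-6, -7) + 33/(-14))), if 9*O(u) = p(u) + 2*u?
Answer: -1469/7 ≈ -209.86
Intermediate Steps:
U = -5 (U = 2 - 1*7 = 2 - 7 = -5)
p(W) = -21 - 3*W (p(W) = -21 + 3*(0 - W) = -21 + 3*(-W) = -21 - 3*W)
O(u) = -7/3 - u/9 (O(u) = ((-21 - 3*u) + 2*u)/9 = (-21 - u)/9 = -7/3 - u/9)
C(s, A) = -8 - A (C(s, A) = -3 + (-5 - A) = -8 - A)
O(5)*(25 + (-50/C(-6, -7) + 33/(-14))) = (-7/3 - ⅑*5)*(25 + (-50/(-8 - 1*(-7)) + 33/(-14))) = (-7/3 - 5/9)*(25 + (-50/(-8 + 7) + 33*(-1/14))) = -26*(25 + (-50/(-1) - 33/14))/9 = -26*(25 + (-50*(-1) - 33/14))/9 = -26*(25 + (50 - 33/14))/9 = -26*(25 + 667/14)/9 = -26/9*1017/14 = -1469/7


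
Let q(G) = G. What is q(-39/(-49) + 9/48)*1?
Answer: 771/784 ≈ 0.98342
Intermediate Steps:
q(-39/(-49) + 9/48)*1 = (-39/(-49) + 9/48)*1 = (-39*(-1/49) + 9*(1/48))*1 = (39/49 + 3/16)*1 = (771/784)*1 = 771/784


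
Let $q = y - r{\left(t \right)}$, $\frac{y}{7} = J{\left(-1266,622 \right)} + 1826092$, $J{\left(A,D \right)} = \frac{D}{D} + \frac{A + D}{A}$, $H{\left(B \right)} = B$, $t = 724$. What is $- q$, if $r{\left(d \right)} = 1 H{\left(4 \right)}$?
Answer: $- \frac{8091417805}{633} \approx -1.2783 \cdot 10^{7}$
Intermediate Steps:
$J{\left(A,D \right)} = 1 + \frac{A + D}{A}$
$r{\left(d \right)} = 4$ ($r{\left(d \right)} = 1 \cdot 4 = 4$)
$y = \frac{8091420337}{633}$ ($y = 7 \left(\left(2 + \frac{622}{-1266}\right) + 1826092\right) = 7 \left(\left(2 + 622 \left(- \frac{1}{1266}\right)\right) + 1826092\right) = 7 \left(\left(2 - \frac{311}{633}\right) + 1826092\right) = 7 \left(\frac{955}{633} + 1826092\right) = 7 \cdot \frac{1155917191}{633} = \frac{8091420337}{633} \approx 1.2783 \cdot 10^{7}$)
$q = \frac{8091417805}{633}$ ($q = \frac{8091420337}{633} - 4 = \frac{8091417805}{633} \approx 1.2783 \cdot 10^{7}$)
$- q = \left(-1\right) \frac{8091417805}{633} = - \frac{8091417805}{633}$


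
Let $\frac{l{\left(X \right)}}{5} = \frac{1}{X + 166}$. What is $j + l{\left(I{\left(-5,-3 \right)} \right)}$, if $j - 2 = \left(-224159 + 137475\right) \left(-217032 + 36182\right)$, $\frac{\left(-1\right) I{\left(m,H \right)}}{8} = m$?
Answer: $\frac{3229421088817}{206} \approx 1.5677 \cdot 10^{10}$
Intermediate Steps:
$I{\left(m,H \right)} = - 8 m$
$l{\left(X \right)} = \frac{5}{166 + X}$ ($l{\left(X \right)} = \frac{5}{X + 166} = \frac{5}{166 + X}$)
$j = 15676801402$ ($j = 2 + \left(-224159 + 137475\right) \left(-217032 + 36182\right) = 2 - -15676801400 = 2 + 15676801400 = 15676801402$)
$j + l{\left(I{\left(-5,-3 \right)} \right)} = 15676801402 + \frac{5}{166 - -40} = 15676801402 + \frac{5}{166 + 40} = 15676801402 + \frac{5}{206} = \frac{3229421088817}{206}$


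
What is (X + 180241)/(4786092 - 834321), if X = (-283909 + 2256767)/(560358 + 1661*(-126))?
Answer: 31639770605/693678074256 ≈ 0.045612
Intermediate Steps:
X = 986429/175536 (X = 1972858/(560358 - 209286) = 1972858/351072 = 1972858*(1/351072) = 986429/175536 ≈ 5.6195)
(X + 180241)/(4786092 - 834321) = (986429/175536 + 180241)/(4786092 - 834321) = (31639770605/175536)/3951771 = (31639770605/175536)*(1/3951771) = 31639770605/693678074256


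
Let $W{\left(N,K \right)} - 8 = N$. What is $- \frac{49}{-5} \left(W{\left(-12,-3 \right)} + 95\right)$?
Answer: $\frac{4459}{5} \approx 891.8$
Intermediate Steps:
$W{\left(N,K \right)} = 8 + N$
$- \frac{49}{-5} \left(W{\left(-12,-3 \right)} + 95\right) = - \frac{49}{-5} \left(\left(8 - 12\right) + 95\right) = \left(-49\right) \left(- \frac{1}{5}\right) \left(-4 + 95\right) = \frac{49}{5} \cdot 91 = \frac{4459}{5}$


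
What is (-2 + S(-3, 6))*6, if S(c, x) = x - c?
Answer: 42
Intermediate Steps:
(-2 + S(-3, 6))*6 = (-2 + (6 - 1*(-3)))*6 = (-2 + (6 + 3))*6 = (-2 + 9)*6 = 7*6 = 42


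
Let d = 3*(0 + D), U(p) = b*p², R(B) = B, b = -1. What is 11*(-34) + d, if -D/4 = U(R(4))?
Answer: -182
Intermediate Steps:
U(p) = -p²
D = 64 (D = -(-4)*4² = -(-4)*16 = -4*(-16) = 64)
d = 192 (d = 3*(0 + 64) = 3*64 = 192)
11*(-34) + d = 11*(-34) + 192 = -374 + 192 = -182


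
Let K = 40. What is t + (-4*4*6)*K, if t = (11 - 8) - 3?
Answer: -3840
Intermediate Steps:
t = 0 (t = 3 - 3 = 0)
t + (-4*4*6)*K = 0 + (-4*4*6)*40 = 0 - 16*6*40 = 0 - 96*40 = 0 - 3840 = -3840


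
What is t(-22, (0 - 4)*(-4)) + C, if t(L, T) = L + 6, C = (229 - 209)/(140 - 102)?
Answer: -294/19 ≈ -15.474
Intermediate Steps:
C = 10/19 (C = 20/38 = 20*(1/38) = 10/19 ≈ 0.52632)
t(L, T) = 6 + L
t(-22, (0 - 4)*(-4)) + C = (6 - 22) + 10/19 = -16 + 10/19 = -294/19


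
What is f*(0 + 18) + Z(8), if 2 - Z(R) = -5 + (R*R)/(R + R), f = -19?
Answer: -339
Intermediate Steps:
Z(R) = 7 - R/2 (Z(R) = 2 - (-5 + (R*R)/(R + R)) = 2 - (-5 + R²/((2*R))) = 2 - (-5 + R²*(1/(2*R))) = 2 - (-5 + R/2) = 2 + (5 - R/2) = 7 - R/2)
f*(0 + 18) + Z(8) = -19*(0 + 18) + (7 - ½*8) = -19*18 + (7 - 4) = -342 + 3 = -339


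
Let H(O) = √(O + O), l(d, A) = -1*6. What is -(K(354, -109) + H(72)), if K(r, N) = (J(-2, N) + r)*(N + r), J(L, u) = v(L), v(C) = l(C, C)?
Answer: -85272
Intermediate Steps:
l(d, A) = -6
H(O) = √2*√O (H(O) = √(2*O) = √2*√O)
v(C) = -6
J(L, u) = -6
K(r, N) = (-6 + r)*(N + r)
-(K(354, -109) + H(72)) = -((354² - 6*(-109) - 6*354 - 109*354) + √2*√72) = -((125316 + 654 - 2124 - 38586) + √2*(6*√2)) = -(85260 + 12) = -1*85272 = -85272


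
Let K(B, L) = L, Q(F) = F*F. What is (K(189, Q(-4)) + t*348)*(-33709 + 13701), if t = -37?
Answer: 257302880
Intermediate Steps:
Q(F) = F**2
(K(189, Q(-4)) + t*348)*(-33709 + 13701) = ((-4)**2 - 37*348)*(-33709 + 13701) = (16 - 12876)*(-20008) = -12860*(-20008) = 257302880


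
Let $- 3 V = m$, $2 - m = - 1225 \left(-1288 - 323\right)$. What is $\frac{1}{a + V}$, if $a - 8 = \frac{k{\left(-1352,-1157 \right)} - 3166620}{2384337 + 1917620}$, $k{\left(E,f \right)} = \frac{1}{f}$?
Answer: $\frac{14932092747}{9822802421970730} \approx 1.5201 \cdot 10^{-6}$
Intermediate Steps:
$m = -1973473$ ($m = 2 - - 1225 \left(-1288 - 323\right) = 2 - \left(-1225\right) \left(-1611\right) = 2 - 1973475 = -1973473$)
$V = \frac{1973473}{3}$ ($V = \left(- \frac{1}{3}\right) \left(-1973473\right) = \frac{1973473}{3} \approx 6.5782 \cdot 10^{5}$)
$a = \frac{36155134651}{4977364249}$ ($a = 8 + \frac{\frac{1}{-1157} - 3166620}{2384337 + 1917620} = 8 + \frac{- \frac{1}{1157} - 3166620}{4301957} = 8 - \frac{3663779341}{4977364249} = \frac{36155134651}{4977364249} \approx 7.2639$)
$\frac{1}{a + V} = \frac{1}{\frac{36155134651}{4977364249} + \frac{1973473}{3}} = \frac{1}{\frac{9822802421970730}{14932092747}} = \frac{14932092747}{9822802421970730}$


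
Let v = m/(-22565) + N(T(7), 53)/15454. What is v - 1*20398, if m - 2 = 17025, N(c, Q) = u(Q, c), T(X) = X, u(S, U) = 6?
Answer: -3556721782424/174359755 ≈ -20399.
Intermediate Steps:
N(c, Q) = 6
m = 17027 (m = 2 + 17025 = 17027)
v = -131499934/174359755 (v = 17027/(-22565) + 6/15454 = 17027*(-1/22565) + 6*(1/15454) = -17027/22565 + 3/7727 = -131499934/174359755 ≈ -0.75419)
v - 1*20398 = -131499934/174359755 - 1*20398 = -131499934/174359755 - 20398 = -3556721782424/174359755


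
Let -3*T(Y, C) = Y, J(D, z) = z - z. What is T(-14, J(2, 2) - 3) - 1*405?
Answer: -1201/3 ≈ -400.33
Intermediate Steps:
J(D, z) = 0
T(Y, C) = -Y/3
T(-14, J(2, 2) - 3) - 1*405 = -⅓*(-14) - 1*405 = 14/3 - 405 = -1201/3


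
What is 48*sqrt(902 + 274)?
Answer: 672*sqrt(6) ≈ 1646.1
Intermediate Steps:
48*sqrt(902 + 274) = 48*sqrt(1176) = 48*(14*sqrt(6)) = 672*sqrt(6)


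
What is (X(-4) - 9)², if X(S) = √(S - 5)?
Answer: 72 - 54*I ≈ 72.0 - 54.0*I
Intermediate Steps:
X(S) = √(-5 + S)
(X(-4) - 9)² = (√(-5 - 4) - 9)² = (√(-9) - 9)² = (3*I - 9)² = (-9 + 3*I)²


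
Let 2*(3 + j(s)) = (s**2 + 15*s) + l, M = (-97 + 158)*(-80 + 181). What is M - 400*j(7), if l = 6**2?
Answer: -30639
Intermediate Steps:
M = 6161 (M = 61*101 = 6161)
l = 36
j(s) = 15 + s**2/2 + 15*s/2 (j(s) = -3 + ((s**2 + 15*s) + 36)/2 = -3 + (36 + s**2 + 15*s)/2 = -3 + (18 + s**2/2 + 15*s/2) = 15 + s**2/2 + 15*s/2)
M - 400*j(7) = 6161 - 400*(15 + (1/2)*7**2 + (15/2)*7) = 6161 - 400*(15 + (1/2)*49 + 105/2) = 6161 - 400*(15 + 49/2 + 105/2) = 6161 - 400*92 = 6161 - 36800 = -30639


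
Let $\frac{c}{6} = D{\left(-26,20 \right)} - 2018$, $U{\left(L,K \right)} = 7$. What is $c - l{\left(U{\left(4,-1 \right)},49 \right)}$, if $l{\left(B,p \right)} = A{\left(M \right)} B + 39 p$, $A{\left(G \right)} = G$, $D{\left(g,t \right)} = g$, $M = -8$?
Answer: $-14119$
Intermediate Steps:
$l{\left(B,p \right)} = - 8 B + 39 p$
$c = -12264$ ($c = 6 \left(-26 - 2018\right) = 6 \left(-2044\right) = -12264$)
$c - l{\left(U{\left(4,-1 \right)},49 \right)} = -12264 - \left(\left(-8\right) 7 + 39 \cdot 49\right) = -12264 - \left(-56 + 1911\right) = -12264 - 1855 = -14119$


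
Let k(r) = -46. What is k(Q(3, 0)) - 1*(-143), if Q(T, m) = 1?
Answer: 97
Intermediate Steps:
k(Q(3, 0)) - 1*(-143) = -46 - 1*(-143) = -46 + 143 = 97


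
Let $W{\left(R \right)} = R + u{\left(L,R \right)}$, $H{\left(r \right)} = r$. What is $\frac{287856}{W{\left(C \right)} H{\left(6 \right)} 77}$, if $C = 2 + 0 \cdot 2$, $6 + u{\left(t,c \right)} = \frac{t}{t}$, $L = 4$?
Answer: $- \frac{15992}{77} \approx -207.69$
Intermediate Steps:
$u{\left(t,c \right)} = -5$ ($u{\left(t,c \right)} = -6 + \frac{t}{t} = -6 + 1 = -5$)
$C = 2$ ($C = 2 + 0 = 2$)
$W{\left(R \right)} = -5 + R$ ($W{\left(R \right)} = R - 5 = -5 + R$)
$\frac{287856}{W{\left(C \right)} H{\left(6 \right)} 77} = \frac{287856}{\left(-5 + 2\right) 6 \cdot 77} = \frac{287856}{\left(-3\right) 6 \cdot 77} = \frac{287856}{\left(-18\right) 77} = \frac{287856}{-1386} = 287856 \left(- \frac{1}{1386}\right) = - \frac{15992}{77}$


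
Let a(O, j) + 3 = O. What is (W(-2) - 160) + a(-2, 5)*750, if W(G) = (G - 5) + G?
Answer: -3919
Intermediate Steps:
a(O, j) = -3 + O
W(G) = -5 + 2*G (W(G) = (-5 + G) + G = -5 + 2*G)
(W(-2) - 160) + a(-2, 5)*750 = ((-5 + 2*(-2)) - 160) + (-3 - 2)*750 = ((-5 - 4) - 160) - 5*750 = (-9 - 160) - 3750 = -169 - 3750 = -3919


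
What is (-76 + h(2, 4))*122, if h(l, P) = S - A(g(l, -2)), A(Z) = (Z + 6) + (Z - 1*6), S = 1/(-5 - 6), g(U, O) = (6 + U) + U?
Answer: -128954/11 ≈ -11723.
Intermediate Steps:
g(U, O) = 6 + 2*U
S = -1/11 (S = 1/(-11) = -1/11 ≈ -0.090909)
A(Z) = 2*Z (A(Z) = (6 + Z) + (Z - 6) = (6 + Z) + (-6 + Z) = 2*Z)
h(l, P) = -133/11 - 4*l (h(l, P) = -1/11 - 2*(6 + 2*l) = -1/11 - (12 + 4*l) = -1/11 + (-12 - 4*l) = -133/11 - 4*l)
(-76 + h(2, 4))*122 = (-76 + (-133/11 - 4*2))*122 = (-76 + (-133/11 - 8))*122 = (-76 - 221/11)*122 = -1057/11*122 = -128954/11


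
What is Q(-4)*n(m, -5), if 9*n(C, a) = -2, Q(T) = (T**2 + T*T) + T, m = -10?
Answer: -56/9 ≈ -6.2222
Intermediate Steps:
Q(T) = T + 2*T**2 (Q(T) = (T**2 + T**2) + T = 2*T**2 + T = T + 2*T**2)
n(C, a) = -2/9 (n(C, a) = (1/9)*(-2) = -2/9)
Q(-4)*n(m, -5) = -4*(1 + 2*(-4))*(-2/9) = -4*(1 - 8)*(-2/9) = -4*(-7)*(-2/9) = 28*(-2/9) = -56/9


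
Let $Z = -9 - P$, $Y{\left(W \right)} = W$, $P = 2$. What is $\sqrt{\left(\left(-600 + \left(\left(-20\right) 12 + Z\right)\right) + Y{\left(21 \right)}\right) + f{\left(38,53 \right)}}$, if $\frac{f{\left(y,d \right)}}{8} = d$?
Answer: $i \sqrt{406} \approx 20.149 i$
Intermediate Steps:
$Z = -11$ ($Z = -9 - 2 = -11$)
$f{\left(y,d \right)} = 8 d$
$\sqrt{\left(\left(-600 + \left(\left(-20\right) 12 + Z\right)\right) + Y{\left(21 \right)}\right) + f{\left(38,53 \right)}} = \sqrt{\left(\left(-600 - 251\right) + 21\right) + 8 \cdot 53} = \sqrt{\left(\left(-600 - 251\right) + 21\right) + 424} = \sqrt{\left(-851 + 21\right) + 424} = \sqrt{-830 + 424} = \sqrt{-406} = i \sqrt{406}$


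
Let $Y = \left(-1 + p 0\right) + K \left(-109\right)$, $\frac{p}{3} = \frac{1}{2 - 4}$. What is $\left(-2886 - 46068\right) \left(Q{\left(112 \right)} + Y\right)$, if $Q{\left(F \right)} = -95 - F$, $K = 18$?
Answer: $106230180$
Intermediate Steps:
$p = - \frac{3}{2}$ ($p = \frac{3}{2 - 4} = \frac{3}{-2} = 3 \left(- \frac{1}{2}\right) = - \frac{3}{2} \approx -1.5$)
$Y = -1963$ ($Y = \left(-1 - 0\right) + 18 \left(-109\right) = \left(-1 + 0\right) - 1962 = -1 - 1962 = -1963$)
$\left(-2886 - 46068\right) \left(Q{\left(112 \right)} + Y\right) = \left(-2886 - 46068\right) \left(\left(-95 - 112\right) - 1963\right) = - 48954 \left(\left(-95 - 112\right) - 1963\right) = - 48954 \left(-207 - 1963\right) = \left(-48954\right) \left(-2170\right) = 106230180$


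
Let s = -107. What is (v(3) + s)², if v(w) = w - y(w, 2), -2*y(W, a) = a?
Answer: 10609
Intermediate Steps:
y(W, a) = -a/2
v(w) = 1 + w (v(w) = w - (-1)*2/2 = w - 1*(-1) = w + 1 = 1 + w)
(v(3) + s)² = ((1 + 3) - 107)² = (4 - 107)² = (-103)² = 10609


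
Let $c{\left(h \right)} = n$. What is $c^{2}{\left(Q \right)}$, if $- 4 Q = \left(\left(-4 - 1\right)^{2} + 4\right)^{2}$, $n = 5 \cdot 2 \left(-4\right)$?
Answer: $1600$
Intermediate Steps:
$n = -40$ ($n = 10 \left(-4\right) = -40$)
$Q = - \frac{841}{4}$ ($Q = - \frac{\left(\left(-4 - 1\right)^{2} + 4\right)^{2}}{4} = - \frac{\left(\left(-5\right)^{2} + 4\right)^{2}}{4} = - \frac{\left(25 + 4\right)^{2}}{4} = - \frac{29^{2}}{4} = \left(- \frac{1}{4}\right) 841 = - \frac{841}{4} \approx -210.25$)
$c{\left(h \right)} = -40$
$c^{2}{\left(Q \right)} = \left(-40\right)^{2} = 1600$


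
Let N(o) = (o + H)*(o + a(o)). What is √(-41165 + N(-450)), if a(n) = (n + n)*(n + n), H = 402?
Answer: I*√38899565 ≈ 6237.0*I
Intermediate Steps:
a(n) = 4*n² (a(n) = (2*n)*(2*n) = 4*n²)
N(o) = (402 + o)*(o + 4*o²) (N(o) = (o + 402)*(o + 4*o²) = (402 + o)*(o + 4*o²))
√(-41165 + N(-450)) = √(-41165 - 450*(402 + 4*(-450)² + 1609*(-450))) = √(-41165 - 450*(402 + 4*202500 - 724050)) = √(-41165 - 450*(402 + 810000 - 724050)) = √(-41165 - 450*86352) = √(-41165 - 38858400) = √(-38899565) = I*√38899565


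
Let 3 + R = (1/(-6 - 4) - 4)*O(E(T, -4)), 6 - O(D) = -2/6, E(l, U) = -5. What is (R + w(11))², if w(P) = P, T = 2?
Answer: 290521/900 ≈ 322.80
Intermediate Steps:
O(D) = 19/3 (O(D) = 6 - (-2)/6 = 6 - 1*(-⅓) = 6 + ⅓ = 19/3)
R = -869/30 (R = -3 + (1/(-6 - 4) - 4)*(19/3) = -3 + (1/(-10) - 4)*(19/3) = -3 + (-⅒ - 4)*(19/3) = -3 - 41/10*19/3 = -3 - 779/30 = -869/30 ≈ -28.967)
(R + w(11))² = (-869/30 + 11)² = (-539/30)² = 290521/900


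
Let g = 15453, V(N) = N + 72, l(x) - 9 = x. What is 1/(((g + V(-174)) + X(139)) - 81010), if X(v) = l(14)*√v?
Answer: -65659/4311030750 - 23*√139/4311030750 ≈ -1.5293e-5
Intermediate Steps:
l(x) = 9 + x
V(N) = 72 + N
X(v) = 23*√v (X(v) = (9 + 14)*√v = 23*√v)
1/(((g + V(-174)) + X(139)) - 81010) = 1/(((15453 + (72 - 174)) + 23*√139) - 81010) = 1/(((15453 - 102) + 23*√139) - 81010) = 1/((15351 + 23*√139) - 81010) = 1/(-65659 + 23*√139)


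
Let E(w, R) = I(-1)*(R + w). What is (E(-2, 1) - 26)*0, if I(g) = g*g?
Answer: 0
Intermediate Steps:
I(g) = g**2
E(w, R) = R + w (E(w, R) = (-1)**2*(R + w) = 1*(R + w) = R + w)
(E(-2, 1) - 26)*0 = ((1 - 2) - 26)*0 = (-1 - 26)*0 = -27*0 = 0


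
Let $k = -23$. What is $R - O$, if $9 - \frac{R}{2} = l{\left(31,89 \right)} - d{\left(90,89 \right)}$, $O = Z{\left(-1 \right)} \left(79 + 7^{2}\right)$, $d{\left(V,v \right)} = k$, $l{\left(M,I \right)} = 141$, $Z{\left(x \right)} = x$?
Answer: $-182$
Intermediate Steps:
$d{\left(V,v \right)} = -23$
$O = -128$ ($O = - (79 + 7^{2}) = - (79 + 49) = \left(-1\right) 128 = -128$)
$R = -310$ ($R = 18 - 2 \left(141 - -23\right) = 18 - 2 \left(141 + 23\right) = 18 - 328 = -310$)
$R - O = -310 - -128 = -310 + 128 = -182$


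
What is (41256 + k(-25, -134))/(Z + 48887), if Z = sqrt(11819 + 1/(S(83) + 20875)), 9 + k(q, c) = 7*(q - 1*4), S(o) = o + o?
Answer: 42219145827148/50286452954949 - 82088*sqrt(1308137801695)/50286452954949 ≈ 0.83771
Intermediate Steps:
S(o) = 2*o
k(q, c) = -37 + 7*q (k(q, c) = -9 + 7*(q - 1*4) = -9 + 7*(q - 4) = -9 + 7*(-4 + q) = -9 + (-28 + 7*q) = -37 + 7*q)
Z = 2*sqrt(1308137801695)/21041 (Z = sqrt(11819 + 1/(2*83 + 20875)) = sqrt(11819 + 1/(166 + 20875)) = sqrt(11819 + 1/21041) = sqrt(248683580/21041) = 2*sqrt(1308137801695)/21041 ≈ 108.72)
(41256 + k(-25, -134))/(Z + 48887) = (41256 + (-37 + 7*(-25)))/(2*sqrt(1308137801695)/21041 + 48887) = (41256 + (-37 - 175))/(48887 + 2*sqrt(1308137801695)/21041) = (41256 - 212)/(48887 + 2*sqrt(1308137801695)/21041) = 41044/(48887 + 2*sqrt(1308137801695)/21041)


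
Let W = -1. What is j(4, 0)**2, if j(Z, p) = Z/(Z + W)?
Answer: 16/9 ≈ 1.7778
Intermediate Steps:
j(Z, p) = Z/(-1 + Z) (j(Z, p) = Z/(Z - 1) = Z/(-1 + Z))
j(4, 0)**2 = (4/(-1 + 4))**2 = (4/3)**2 = 16/9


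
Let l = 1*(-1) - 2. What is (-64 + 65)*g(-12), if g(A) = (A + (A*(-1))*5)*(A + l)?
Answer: -720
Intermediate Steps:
l = -3 (l = -1 - 2 = -3)
g(A) = -4*A*(-3 + A) (g(A) = (A + (A*(-1))*5)*(A - 3) = (A - A*5)*(-3 + A) = (A - 5*A)*(-3 + A) = (-4*A)*(-3 + A) = -4*A*(-3 + A))
(-64 + 65)*g(-12) = (-64 + 65)*(4*(-12)*(3 - 1*(-12))) = 1*(4*(-12)*(3 + 12)) = 1*(4*(-12)*15) = 1*(-720) = -720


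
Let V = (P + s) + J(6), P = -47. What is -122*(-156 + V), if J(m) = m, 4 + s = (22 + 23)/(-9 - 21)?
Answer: 24705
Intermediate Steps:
s = -11/2 (s = -4 + (22 + 23)/(-9 - 21) = -4 + 45/(-30) = -4 + 45*(-1/30) = -4 - 3/2 = -11/2 ≈ -5.5000)
V = -93/2 (V = (-47 - 11/2) + 6 = -105/2 + 6 = -93/2 ≈ -46.500)
-122*(-156 + V) = -122*(-156 - 93/2) = -122*(-405/2) = 24705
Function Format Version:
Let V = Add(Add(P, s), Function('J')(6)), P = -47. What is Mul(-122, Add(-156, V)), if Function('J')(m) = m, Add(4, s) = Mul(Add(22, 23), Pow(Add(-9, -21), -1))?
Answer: 24705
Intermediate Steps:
s = Rational(-11, 2) (s = Add(-4, Mul(Add(22, 23), Pow(Add(-9, -21), -1))) = Add(-4, Mul(45, Pow(-30, -1))) = Add(-4, Mul(45, Rational(-1, 30))) = Add(-4, Rational(-3, 2)) = Rational(-11, 2) ≈ -5.5000)
V = Rational(-93, 2) (V = Add(Add(-47, Rational(-11, 2)), 6) = Add(Rational(-105, 2), 6) = Rational(-93, 2) ≈ -46.500)
Mul(-122, Add(-156, V)) = Mul(-122, Add(-156, Rational(-93, 2))) = Mul(-122, Rational(-405, 2)) = 24705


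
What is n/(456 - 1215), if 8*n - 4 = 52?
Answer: -7/759 ≈ -0.0092227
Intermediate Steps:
n = 7 (n = ½ + (⅛)*52 = ½ + 13/2 = 7)
n/(456 - 1215) = 7/(456 - 1215) = 7/(-759) = -1/759*7 = -7/759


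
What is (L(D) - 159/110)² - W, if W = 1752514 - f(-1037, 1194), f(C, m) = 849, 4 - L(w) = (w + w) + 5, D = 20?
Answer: -21173346939/12100 ≈ -1.7499e+6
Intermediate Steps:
L(w) = -1 - 2*w (L(w) = 4 - ((w + w) + 5) = 4 - (2*w + 5) = 4 - (5 + 2*w) = 4 + (-5 - 2*w) = -1 - 2*w)
W = 1751665 (W = 1752514 - 1*849 = 1752514 - 849 = 1751665)
(L(D) - 159/110)² - W = ((-1 - 2*20) - 159/110)² - 1*1751665 = ((-1 - 40) - 159*1/110)² - 1751665 = (-41 - 159/110)² - 1751665 = (-4669/110)² - 1751665 = 21799561/12100 - 1751665 = -21173346939/12100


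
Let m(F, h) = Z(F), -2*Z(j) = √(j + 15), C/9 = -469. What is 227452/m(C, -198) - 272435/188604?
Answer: -272435/188604 + 227452*I*√4206/2103 ≈ -1.4445 + 7014.3*I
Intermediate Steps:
C = -4221 (C = 9*(-469) = -4221)
Z(j) = -√(15 + j)/2 (Z(j) = -√(j + 15)/2 = -√(15 + j)/2)
m(F, h) = -√(15 + F)/2
227452/m(C, -198) - 272435/188604 = 227452/((-√(15 - 4221)/2)) - 272435/188604 = 227452/((-I*√4206/2)) - 272435*1/188604 = 227452/((-I*√4206/2)) - 272435/188604 = 227452*(I*√4206/2103) - 272435/188604 = 227452*I*√4206/2103 - 272435/188604 = -272435/188604 + 227452*I*√4206/2103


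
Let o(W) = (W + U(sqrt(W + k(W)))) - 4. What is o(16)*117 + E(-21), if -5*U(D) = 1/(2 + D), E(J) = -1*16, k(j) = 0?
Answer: 13841/10 ≈ 1384.1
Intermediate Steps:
E(J) = -16
U(D) = -1/(5*(2 + D))
o(W) = -4 + W - 1/(10 + 5*sqrt(W)) (o(W) = (W - 1/(10 + 5*sqrt(W + 0))) - 4 = (W - 1/(10 + 5*sqrt(W))) - 4 = -4 + W - 1/(10 + 5*sqrt(W)))
o(16)*117 + E(-21) = ((-1/5 + (-4 + 16)*(2 + sqrt(16)))/(2 + sqrt(16)))*117 - 16 = ((-1/5 + 12*(2 + 4))/(2 + 4))*117 - 16 = ((-1/5 + 12*6)/6)*117 - 16 = ((-1/5 + 72)/6)*117 - 16 = ((1/6)*(359/5))*117 - 16 = (359/30)*117 - 16 = 14001/10 - 16 = 13841/10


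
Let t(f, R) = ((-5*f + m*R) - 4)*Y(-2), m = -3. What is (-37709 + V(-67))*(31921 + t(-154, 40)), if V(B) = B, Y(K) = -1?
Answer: -1181444400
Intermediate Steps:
t(f, R) = 4 + 3*R + 5*f (t(f, R) = ((-5*f - 3*R) - 4)*(-1) = (-4 - 5*f - 3*R)*(-1) = 4 + 3*R + 5*f)
(-37709 + V(-67))*(31921 + t(-154, 40)) = (-37709 - 67)*(31921 + (4 + 3*40 + 5*(-154))) = -37776*(31921 + (4 + 120 - 770)) = -37776*(31921 - 646) = -37776*31275 = -1181444400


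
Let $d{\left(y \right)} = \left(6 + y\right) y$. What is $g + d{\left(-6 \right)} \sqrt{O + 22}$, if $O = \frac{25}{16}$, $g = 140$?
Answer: $140$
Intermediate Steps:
$O = \frac{25}{16}$ ($O = 25 \cdot \frac{1}{16} = \frac{25}{16} \approx 1.5625$)
$d{\left(y \right)} = y \left(6 + y\right)$
$g + d{\left(-6 \right)} \sqrt{O + 22} = 140 + - 6 \left(6 - 6\right) \sqrt{\frac{25}{16} + 22} = 140 + \left(-6\right) 0 \sqrt{\frac{377}{16}} = 140 + 0 \frac{\sqrt{377}}{4} = 140 + 0 = 140$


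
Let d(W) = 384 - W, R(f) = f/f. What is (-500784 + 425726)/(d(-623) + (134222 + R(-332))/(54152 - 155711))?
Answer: -1270469237/17022615 ≈ -74.634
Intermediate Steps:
R(f) = 1
(-500784 + 425726)/(d(-623) + (134222 + R(-332))/(54152 - 155711)) = (-500784 + 425726)/((384 - 1*(-623)) + (134222 + 1)/(54152 - 155711)) = -75058/((384 + 623) + 134223/(-101559)) = -75058/(1007 + 134223*(-1/101559)) = -75058/(1007 - 44741/33853) = -75058/34045230/33853 = -75058*33853/34045230 = -1270469237/17022615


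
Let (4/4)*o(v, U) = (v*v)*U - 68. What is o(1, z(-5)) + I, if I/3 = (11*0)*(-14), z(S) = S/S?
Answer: -67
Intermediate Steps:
z(S) = 1
o(v, U) = -68 + U*v**2 (o(v, U) = (v*v)*U - 68 = v**2*U - 68 = U*v**2 - 68 = -68 + U*v**2)
I = 0 (I = 3*((11*0)*(-14)) = 3*(0*(-14)) = 3*0 = 0)
o(1, z(-5)) + I = (-68 + 1*1**2) + 0 = (-68 + 1*1) + 0 = (-68 + 1) + 0 = -67 + 0 = -67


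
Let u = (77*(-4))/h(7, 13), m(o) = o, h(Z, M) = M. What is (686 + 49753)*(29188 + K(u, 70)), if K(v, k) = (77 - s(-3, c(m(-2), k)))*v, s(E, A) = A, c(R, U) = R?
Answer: 17911494168/13 ≈ 1.3778e+9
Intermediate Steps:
u = -308/13 (u = (77*(-4))/13 = -308*1/13 = -308/13 ≈ -23.692)
K(v, k) = 79*v (K(v, k) = (77 - 1*(-2))*v = (77 + 2)*v = 79*v)
(686 + 49753)*(29188 + K(u, 70)) = (686 + 49753)*(29188 + 79*(-308/13)) = 50439*(29188 - 24332/13) = 50439*(355112/13) = 17911494168/13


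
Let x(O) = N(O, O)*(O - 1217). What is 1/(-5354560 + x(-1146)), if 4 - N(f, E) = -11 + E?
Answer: -1/8098003 ≈ -1.2349e-7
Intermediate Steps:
N(f, E) = 15 - E (N(f, E) = 4 - (-11 + E) = 4 + (11 - E) = 15 - E)
x(O) = (-1217 + O)*(15 - O) (x(O) = (15 - O)*(O - 1217) = (15 - O)*(-1217 + O) = (-1217 + O)*(15 - O))
1/(-5354560 + x(-1146)) = 1/(-5354560 - (-1217 - 1146)*(-15 - 1146)) = 1/(-5354560 - 1*(-2363)*(-1161)) = 1/(-5354560 - 2743443) = 1/(-8098003) = -1/8098003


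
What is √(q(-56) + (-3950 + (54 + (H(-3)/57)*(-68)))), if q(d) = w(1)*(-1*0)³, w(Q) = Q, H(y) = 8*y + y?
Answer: 2*I*√348707/19 ≈ 62.159*I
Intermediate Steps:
H(y) = 9*y
q(d) = 0 (q(d) = 1*(-1*0)³ = 1*0³ = 1*0 = 0)
√(q(-56) + (-3950 + (54 + (H(-3)/57)*(-68)))) = √(0 + (-3950 + (54 + ((9*(-3))/57)*(-68)))) = √(0 + (-3950 + (54 - 27*1/57*(-68)))) = √(0 + (-3950 + (54 - 9/19*(-68)))) = √(0 + (-3950 + (54 + 612/19))) = √(0 + (-3950 + 1638/19)) = √(0 - 73412/19) = √(-73412/19) = 2*I*√348707/19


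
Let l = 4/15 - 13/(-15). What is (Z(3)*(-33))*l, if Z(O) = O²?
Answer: -1683/5 ≈ -336.60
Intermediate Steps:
l = 17/15 (l = 4*(1/15) - 13*(-1/15) = 4/15 + 13/15 = 17/15 ≈ 1.1333)
(Z(3)*(-33))*l = (3²*(-33))*(17/15) = (9*(-33))*(17/15) = -297*17/15 = -1683/5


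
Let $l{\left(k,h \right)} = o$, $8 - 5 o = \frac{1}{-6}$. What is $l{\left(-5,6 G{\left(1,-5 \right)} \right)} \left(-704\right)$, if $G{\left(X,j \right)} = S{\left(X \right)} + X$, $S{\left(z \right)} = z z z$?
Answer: $- \frac{17248}{15} \approx -1149.9$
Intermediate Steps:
$o = \frac{49}{30}$ ($o = \frac{8}{5} - \frac{1}{5 \left(-6\right)} = \frac{8}{5} - - \frac{1}{30} = \frac{8}{5} + \frac{1}{30} = \frac{49}{30} \approx 1.6333$)
$S{\left(z \right)} = z^{3}$ ($S{\left(z \right)} = z^{2} z = z^{3}$)
$G{\left(X,j \right)} = X + X^{3}$ ($G{\left(X,j \right)} = X^{3} + X = X + X^{3}$)
$l{\left(k,h \right)} = \frac{49}{30}$
$l{\left(-5,6 G{\left(1,-5 \right)} \right)} \left(-704\right) = \frac{49}{30} \left(-704\right) = - \frac{17248}{15}$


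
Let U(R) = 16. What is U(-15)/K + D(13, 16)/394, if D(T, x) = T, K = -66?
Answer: -2723/13002 ≈ -0.20943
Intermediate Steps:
U(-15)/K + D(13, 16)/394 = 16/(-66) + 13/394 = 16*(-1/66) + 13*(1/394) = -8/33 + 13/394 = -2723/13002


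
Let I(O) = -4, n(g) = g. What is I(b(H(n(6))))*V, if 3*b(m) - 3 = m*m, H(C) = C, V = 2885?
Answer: -11540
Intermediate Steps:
b(m) = 1 + m²/3 (b(m) = 1 + (m*m)/3 = 1 + m²/3)
I(b(H(n(6))))*V = -4*2885 = -11540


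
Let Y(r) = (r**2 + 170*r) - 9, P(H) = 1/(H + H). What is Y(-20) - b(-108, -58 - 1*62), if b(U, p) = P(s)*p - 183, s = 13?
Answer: -36678/13 ≈ -2821.4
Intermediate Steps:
P(H) = 1/(2*H)
Y(r) = -9 + r**2 + 170*r
b(U, p) = -183 + p/26 (b(U, p) = ((1/2)/13)*p - 183 = ((1/2)*(1/13))*p - 183 = p/26 - 183 = -183 + p/26)
Y(-20) - b(-108, -58 - 1*62) = (-9 + (-20)**2 + 170*(-20)) - (-183 + (-58 - 1*62)/26) = (-9 + 400 - 3400) - (-183 + (-58 - 62)/26) = -3009 - (-183 + (1/26)*(-120)) = -3009 - (-183 - 60/13) = -3009 - 1*(-2439/13) = -3009 + 2439/13 = -36678/13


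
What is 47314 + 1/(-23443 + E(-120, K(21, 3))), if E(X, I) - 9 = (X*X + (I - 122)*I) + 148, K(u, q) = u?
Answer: 520785197/11007 ≈ 47314.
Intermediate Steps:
E(X, I) = 157 + X² + I*(-122 + I) (E(X, I) = 9 + ((X*X + (I - 122)*I) + 148) = 9 + ((X² + (-122 + I)*I) + 148) = 9 + ((X² + I*(-122 + I)) + 148) = 9 + (148 + X² + I*(-122 + I)) = 157 + X² + I*(-122 + I))
47314 + 1/(-23443 + E(-120, K(21, 3))) = 47314 + 1/(-23443 + (157 + 21² + (-120)² - 122*21)) = 47314 + 1/(-23443 + (157 + 441 + 14400 - 2562)) = 47314 + 1/(-23443 + 12436) = 47314 + 1/(-11007) = 47314 - 1/11007 = 520785197/11007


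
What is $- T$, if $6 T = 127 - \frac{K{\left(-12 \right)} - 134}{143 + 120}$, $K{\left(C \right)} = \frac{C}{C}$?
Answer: $- \frac{5589}{263} \approx -21.251$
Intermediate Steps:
$K{\left(C \right)} = 1$
$T = \frac{5589}{263}$ ($T = \frac{127 - \frac{1 - 134}{143 + 120}}{6} = \frac{127 - - \frac{133}{263}}{6} = \frac{127 + \frac{133}{263}}{6} = \frac{1}{6} \cdot \frac{33534}{263} = \frac{5589}{263} \approx 21.251$)
$- T = \left(-1\right) \frac{5589}{263} = - \frac{5589}{263}$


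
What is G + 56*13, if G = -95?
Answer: 633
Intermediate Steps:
G + 56*13 = -95 + 56*13 = -95 + 728 = 633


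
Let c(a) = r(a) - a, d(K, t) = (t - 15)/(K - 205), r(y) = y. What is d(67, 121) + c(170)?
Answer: -53/69 ≈ -0.76812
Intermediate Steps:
d(K, t) = (-15 + t)/(-205 + K)
c(a) = 0 (c(a) = a - a = 0)
d(67, 121) + c(170) = (-15 + 121)/(-205 + 67) + 0 = 106/(-138) + 0 = -1/138*106 + 0 = -53/69 + 0 = -53/69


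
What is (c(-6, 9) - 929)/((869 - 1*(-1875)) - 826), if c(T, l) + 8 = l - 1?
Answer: -929/1918 ≈ -0.48436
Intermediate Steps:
c(T, l) = -9 + l (c(T, l) = -8 + (l - 1) = -8 + (-1 + l) = -9 + l)
(c(-6, 9) - 929)/((869 - 1*(-1875)) - 826) = ((-9 + 9) - 929)/((869 - 1*(-1875)) - 826) = (0 - 929)/((869 + 1875) - 826) = -929/(2744 - 826) = -929/1918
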